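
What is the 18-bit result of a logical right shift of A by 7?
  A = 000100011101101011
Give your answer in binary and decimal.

Logical shift right by 7: drop the bottom 7 bit(s), prepend 7 zero(s) on the left.
  000100011101101011  ->  keep [00010001110], discard [1101011], prepend 0000000
= 000000000010001110

Answer: 000000000010001110 (142)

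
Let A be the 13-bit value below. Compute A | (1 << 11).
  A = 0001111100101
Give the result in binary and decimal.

Mask = 1 << 11 = 0100000000000
Bit 11 of A is 0, so OR-ing with the mask flips it to 1.
  0001111100101
| 0100000000000
---------------
  0101111100101

Answer: 0101111100101 (3045)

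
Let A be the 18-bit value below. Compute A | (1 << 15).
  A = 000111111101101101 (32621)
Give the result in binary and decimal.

Mask = 1 << 15 = 001000000000000000
Bit 15 of A is 0, so OR-ing with the mask flips it to 1.
  000111111101101101
| 001000000000000000
--------------------
  001111111101101101

Answer: 001111111101101101 (65389)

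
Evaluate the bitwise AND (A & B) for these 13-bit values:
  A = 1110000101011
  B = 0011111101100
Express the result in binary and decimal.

Apply & to each column (1 only where both bits are 1):
  1110000101011
& 0011111101100
---------------
  0010000101000

Answer: 0010000101000 (1064)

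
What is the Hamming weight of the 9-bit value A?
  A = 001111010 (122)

001111010
1-bits at positions (from bit 0 = LSB): 1, 3, 4, 5, 6
Count = 5

Answer: 5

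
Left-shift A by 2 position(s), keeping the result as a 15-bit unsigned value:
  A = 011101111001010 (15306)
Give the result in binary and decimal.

Shift left by 2: drop the top 2 bit(s), append 2 zero(s) on the right.
  011101111001010  ->  discard [01], keep [1101111001010], append 00
= 110111100101000

Answer: 110111100101000 (28456)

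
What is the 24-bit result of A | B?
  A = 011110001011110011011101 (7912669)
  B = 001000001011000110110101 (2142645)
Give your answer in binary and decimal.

Apply | to each column (1 where either bit is 1):
  011110001011110011011101
| 001000001011000110110101
--------------------------
  011110001011110111111101

Answer: 011110001011110111111101 (7912957)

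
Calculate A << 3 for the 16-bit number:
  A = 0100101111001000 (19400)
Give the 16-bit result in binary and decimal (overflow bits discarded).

Shift left by 3: drop the top 3 bit(s), append 3 zero(s) on the right.
  0100101111001000  ->  discard [010], keep [0101111001000], append 000
= 0101111001000000

Answer: 0101111001000000 (24128)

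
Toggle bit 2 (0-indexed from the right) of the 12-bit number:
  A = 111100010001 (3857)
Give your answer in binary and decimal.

Mask = 1 << 2 = 000000000100
Bit 2 of A is 0; XOR with the mask flips it to 1.
  111100010001
^ 000000000100
--------------
  111100010101

Answer: 111100010101 (3861)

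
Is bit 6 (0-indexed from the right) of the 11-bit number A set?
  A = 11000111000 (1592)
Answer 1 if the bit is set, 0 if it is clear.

Bit 6 is the 7th from the right.
  11000111000
      ^
That bit is 0.

Answer: 0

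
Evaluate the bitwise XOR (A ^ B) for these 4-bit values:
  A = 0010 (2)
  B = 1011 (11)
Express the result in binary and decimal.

Apply ^ to each column (1 where bits differ):
  0010
^ 1011
------
  1001

Answer: 1001 (9)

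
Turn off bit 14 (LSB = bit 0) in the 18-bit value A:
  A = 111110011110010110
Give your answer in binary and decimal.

Mask = ~(1 << 14) = 111011111111111111
Bit 14 of A is 1, so AND-ing with the mask clears it to 0.
  111110011110010110
& 111011111111111111
--------------------
  111010011110010110

Answer: 111010011110010110 (239510)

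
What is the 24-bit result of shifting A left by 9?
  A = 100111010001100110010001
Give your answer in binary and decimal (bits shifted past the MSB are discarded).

Shift left by 9: drop the top 9 bit(s), append 9 zero(s) on the right.
  100111010001100110010001  ->  discard [100111010], keep [001100110010001], append 000000000
= 001100110010001000000000

Answer: 001100110010001000000000 (3351040)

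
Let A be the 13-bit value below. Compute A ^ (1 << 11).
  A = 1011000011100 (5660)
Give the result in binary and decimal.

Mask = 1 << 11 = 0100000000000
Bit 11 of A is 0; XOR with the mask flips it to 1.
  1011000011100
^ 0100000000000
---------------
  1111000011100

Answer: 1111000011100 (7708)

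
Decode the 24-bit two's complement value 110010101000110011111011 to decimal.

MSB is 1, so the value is negative. Find the magnitude:
1. Invert bits:  001101010111001100000100
2. Add 1:        001101010111001100000101  = 3502853
3. Apply sign:   -3502853

Answer: -3502853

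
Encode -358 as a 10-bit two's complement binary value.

1. Binary of +358:  0101100110
2. Invert bits:     1010011001
3. Add 1:           1010011010

Answer: 1010011010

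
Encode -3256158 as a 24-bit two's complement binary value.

1. Binary of +3256158:  001100011010111101011110
2. Invert bits:     110011100101000010100001
3. Add 1:           110011100101000010100010

Answer: 110011100101000010100010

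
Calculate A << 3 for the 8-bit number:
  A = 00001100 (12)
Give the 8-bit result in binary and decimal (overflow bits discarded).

Shift left by 3: drop the top 3 bit(s), append 3 zero(s) on the right.
  00001100  ->  discard [000], keep [01100], append 000
= 01100000

Answer: 01100000 (96)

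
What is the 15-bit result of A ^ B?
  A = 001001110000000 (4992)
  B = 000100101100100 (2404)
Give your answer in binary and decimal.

Apply ^ to each column (1 where bits differ):
  001001110000000
^ 000100101100100
-----------------
  001101011100100

Answer: 001101011100100 (6884)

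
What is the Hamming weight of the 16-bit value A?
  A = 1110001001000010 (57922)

1110001001000010
1-bits at positions (from bit 0 = LSB): 1, 6, 9, 13, 14, 15
Count = 6

Answer: 6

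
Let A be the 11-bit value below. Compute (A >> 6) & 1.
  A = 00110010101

Bit 6 is the 7th from the right.
  00110010101
      ^
That bit is 0.

Answer: 0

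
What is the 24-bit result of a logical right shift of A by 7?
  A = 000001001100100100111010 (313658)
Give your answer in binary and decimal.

Logical shift right by 7: drop the bottom 7 bit(s), prepend 7 zero(s) on the left.
  000001001100100100111010  ->  keep [00000100110010010], discard [0111010], prepend 0000000
= 000000000000100110010010

Answer: 000000000000100110010010 (2450)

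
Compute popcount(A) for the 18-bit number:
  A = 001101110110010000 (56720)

001101110110010000
1-bits at positions (from bit 0 = LSB): 4, 7, 8, 10, 11, 12, 14, 15
Count = 8

Answer: 8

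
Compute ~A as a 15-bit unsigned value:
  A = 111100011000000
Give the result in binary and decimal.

Flip each bit (0->1, 1->0):
  111100011000000
  000011100111111

Answer: 000011100111111 (1855)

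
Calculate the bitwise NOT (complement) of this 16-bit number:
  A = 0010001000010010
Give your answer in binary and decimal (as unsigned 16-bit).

Flip each bit (0->1, 1->0):
  0010001000010010
  1101110111101101

Answer: 1101110111101101 (56813)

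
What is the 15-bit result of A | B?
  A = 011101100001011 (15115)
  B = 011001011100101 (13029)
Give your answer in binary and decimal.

Apply | to each column (1 where either bit is 1):
  011101100001011
| 011001011100101
-----------------
  011101111101111

Answer: 011101111101111 (15343)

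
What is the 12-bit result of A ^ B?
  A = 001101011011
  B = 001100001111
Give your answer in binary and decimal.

Apply ^ to each column (1 where bits differ):
  001101011011
^ 001100001111
--------------
  000001010100

Answer: 000001010100 (84)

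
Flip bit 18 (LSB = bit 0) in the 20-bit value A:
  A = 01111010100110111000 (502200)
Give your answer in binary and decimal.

Mask = 1 << 18 = 01000000000000000000
Bit 18 of A is 1; XOR with the mask flips it to 0.
  01111010100110111000
^ 01000000000000000000
----------------------
  00111010100110111000

Answer: 00111010100110111000 (240056)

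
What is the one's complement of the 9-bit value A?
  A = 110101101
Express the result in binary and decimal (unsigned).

Flip each bit (0->1, 1->0):
  110101101
  001010010

Answer: 001010010 (82)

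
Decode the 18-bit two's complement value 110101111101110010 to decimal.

MSB is 1, so the value is negative. Find the magnitude:
1. Invert bits:  001010000010001101
2. Add 1:        001010000010001110  = 41102
3. Apply sign:   -41102

Answer: -41102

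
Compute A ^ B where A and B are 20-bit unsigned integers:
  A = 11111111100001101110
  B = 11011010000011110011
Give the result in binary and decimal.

Apply ^ to each column (1 where bits differ):
  11111111100001101110
^ 11011010000011110011
----------------------
  00100101100010011101

Answer: 00100101100010011101 (153757)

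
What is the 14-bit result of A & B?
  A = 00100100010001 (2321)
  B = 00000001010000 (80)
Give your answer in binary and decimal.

Apply & to each column (1 only where both bits are 1):
  00100100010001
& 00000001010000
----------------
  00000000010000

Answer: 00000000010000 (16)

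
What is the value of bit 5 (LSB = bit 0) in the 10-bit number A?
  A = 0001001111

Bit 5 is the 6th from the right.
  0001001111
      ^
That bit is 0.

Answer: 0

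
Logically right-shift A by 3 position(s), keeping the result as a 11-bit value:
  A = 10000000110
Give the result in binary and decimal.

Logical shift right by 3: drop the bottom 3 bit(s), prepend 3 zero(s) on the left.
  10000000110  ->  keep [10000000], discard [110], prepend 000
= 00010000000

Answer: 00010000000 (128)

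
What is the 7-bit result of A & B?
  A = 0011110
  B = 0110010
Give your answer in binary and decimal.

Apply & to each column (1 only where both bits are 1):
  0011110
& 0110010
---------
  0010010

Answer: 0010010 (18)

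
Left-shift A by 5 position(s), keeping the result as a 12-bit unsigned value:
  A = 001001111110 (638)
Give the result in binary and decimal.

Shift left by 5: drop the top 5 bit(s), append 5 zero(s) on the right.
  001001111110  ->  discard [00100], keep [1111110], append 00000
= 111111000000

Answer: 111111000000 (4032)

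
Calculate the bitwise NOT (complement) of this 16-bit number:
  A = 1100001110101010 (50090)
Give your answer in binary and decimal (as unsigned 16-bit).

Flip each bit (0->1, 1->0):
  1100001110101010
  0011110001010101

Answer: 0011110001010101 (15445)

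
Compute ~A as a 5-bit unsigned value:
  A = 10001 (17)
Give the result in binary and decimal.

Flip each bit (0->1, 1->0):
  10001
  01110

Answer: 01110 (14)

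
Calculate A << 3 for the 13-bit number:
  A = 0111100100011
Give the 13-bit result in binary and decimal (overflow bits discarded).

Shift left by 3: drop the top 3 bit(s), append 3 zero(s) on the right.
  0111100100011  ->  discard [011], keep [1100100011], append 000
= 1100100011000

Answer: 1100100011000 (6424)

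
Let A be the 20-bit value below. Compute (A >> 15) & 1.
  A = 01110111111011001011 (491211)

Bit 15 is the 16th from the right.
  01110111111011001011
      ^
That bit is 0.

Answer: 0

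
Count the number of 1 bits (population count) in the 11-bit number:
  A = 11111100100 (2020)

11111100100
1-bits at positions (from bit 0 = LSB): 2, 5, 6, 7, 8, 9, 10
Count = 7

Answer: 7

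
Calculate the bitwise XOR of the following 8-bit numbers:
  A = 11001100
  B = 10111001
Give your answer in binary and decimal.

Apply ^ to each column (1 where bits differ):
  11001100
^ 10111001
----------
  01110101

Answer: 01110101 (117)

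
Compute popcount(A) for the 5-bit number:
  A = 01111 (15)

01111
1-bits at positions (from bit 0 = LSB): 0, 1, 2, 3
Count = 4

Answer: 4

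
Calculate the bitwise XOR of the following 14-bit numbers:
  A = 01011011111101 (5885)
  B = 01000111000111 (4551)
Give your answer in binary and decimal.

Apply ^ to each column (1 where bits differ):
  01011011111101
^ 01000111000111
----------------
  00011100111010

Answer: 00011100111010 (1850)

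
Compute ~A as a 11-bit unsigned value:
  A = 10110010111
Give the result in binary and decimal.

Flip each bit (0->1, 1->0):
  10110010111
  01001101000

Answer: 01001101000 (616)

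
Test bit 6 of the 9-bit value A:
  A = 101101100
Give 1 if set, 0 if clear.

Bit 6 is the 7th from the right.
  101101100
    ^
That bit is 1.

Answer: 1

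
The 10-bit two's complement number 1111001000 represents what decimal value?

MSB is 1, so the value is negative. Find the magnitude:
1. Invert bits:  0000110111
2. Add 1:        0000111000  = 56
3. Apply sign:   -56

Answer: -56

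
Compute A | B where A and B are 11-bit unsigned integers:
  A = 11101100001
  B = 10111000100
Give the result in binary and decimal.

Apply | to each column (1 where either bit is 1):
  11101100001
| 10111000100
-------------
  11111100101

Answer: 11111100101 (2021)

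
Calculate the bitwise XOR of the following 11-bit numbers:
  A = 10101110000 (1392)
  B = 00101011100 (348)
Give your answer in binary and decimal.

Apply ^ to each column (1 where bits differ):
  10101110000
^ 00101011100
-------------
  10000101100

Answer: 10000101100 (1068)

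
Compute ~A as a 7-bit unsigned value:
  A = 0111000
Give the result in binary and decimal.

Flip each bit (0->1, 1->0):
  0111000
  1000111

Answer: 1000111 (71)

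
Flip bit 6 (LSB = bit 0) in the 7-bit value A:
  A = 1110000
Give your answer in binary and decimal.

Mask = 1 << 6 = 1000000
Bit 6 of A is 1; XOR with the mask flips it to 0.
  1110000
^ 1000000
---------
  0110000

Answer: 0110000 (48)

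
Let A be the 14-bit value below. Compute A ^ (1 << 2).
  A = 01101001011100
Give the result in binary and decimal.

Mask = 1 << 2 = 00000000000100
Bit 2 of A is 1; XOR with the mask flips it to 0.
  01101001011100
^ 00000000000100
----------------
  01101001011000

Answer: 01101001011000 (6744)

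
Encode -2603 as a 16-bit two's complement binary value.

1. Binary of +2603:  0000101000101011
2. Invert bits:     1111010111010100
3. Add 1:           1111010111010101

Answer: 1111010111010101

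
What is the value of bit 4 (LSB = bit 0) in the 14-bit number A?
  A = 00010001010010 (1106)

Bit 4 is the 5th from the right.
  00010001010010
           ^
That bit is 1.

Answer: 1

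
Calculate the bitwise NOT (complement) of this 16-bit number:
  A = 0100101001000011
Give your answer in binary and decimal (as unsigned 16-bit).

Flip each bit (0->1, 1->0):
  0100101001000011
  1011010110111100

Answer: 1011010110111100 (46524)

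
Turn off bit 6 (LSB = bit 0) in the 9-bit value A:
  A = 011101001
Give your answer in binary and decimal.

Mask = ~(1 << 6) = 110111111
Bit 6 of A is 1, so AND-ing with the mask clears it to 0.
  011101001
& 110111111
-----------
  010101001

Answer: 010101001 (169)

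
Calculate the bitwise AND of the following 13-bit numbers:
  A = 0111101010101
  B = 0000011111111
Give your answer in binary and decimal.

Apply & to each column (1 only where both bits are 1):
  0111101010101
& 0000011111111
---------------
  0000001010101

Answer: 0000001010101 (85)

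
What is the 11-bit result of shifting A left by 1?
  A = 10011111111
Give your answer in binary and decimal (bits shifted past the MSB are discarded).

Shift left by 1: drop the top 1 bit(s), append 1 zero(s) on the right.
  10011111111  ->  discard [1], keep [0011111111], append 0
= 00111111110

Answer: 00111111110 (510)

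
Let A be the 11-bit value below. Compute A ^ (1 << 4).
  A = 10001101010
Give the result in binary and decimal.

Mask = 1 << 4 = 00000010000
Bit 4 of A is 0; XOR with the mask flips it to 1.
  10001101010
^ 00000010000
-------------
  10001111010

Answer: 10001111010 (1146)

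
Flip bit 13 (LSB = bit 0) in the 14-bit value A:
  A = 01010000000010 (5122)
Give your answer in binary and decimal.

Mask = 1 << 13 = 10000000000000
Bit 13 of A is 0; XOR with the mask flips it to 1.
  01010000000010
^ 10000000000000
----------------
  11010000000010

Answer: 11010000000010 (13314)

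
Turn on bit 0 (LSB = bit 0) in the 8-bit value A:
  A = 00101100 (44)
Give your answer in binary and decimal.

Mask = 1 << 0 = 00000001
Bit 0 of A is 0, so OR-ing with the mask flips it to 1.
  00101100
| 00000001
----------
  00101101

Answer: 00101101 (45)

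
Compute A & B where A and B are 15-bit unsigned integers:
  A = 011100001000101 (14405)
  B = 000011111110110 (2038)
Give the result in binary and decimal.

Apply & to each column (1 only where both bits are 1):
  011100001000101
& 000011111110110
-----------------
  000000001000100

Answer: 000000001000100 (68)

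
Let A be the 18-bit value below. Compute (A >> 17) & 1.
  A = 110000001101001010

Bit 17 is the 18th from the right.
  110000001101001010
  ^
That bit is 1.

Answer: 1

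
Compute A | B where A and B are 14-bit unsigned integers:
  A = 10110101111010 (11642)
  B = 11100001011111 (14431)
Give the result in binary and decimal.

Apply | to each column (1 where either bit is 1):
  10110101111010
| 11100001011111
----------------
  11110101111111

Answer: 11110101111111 (15743)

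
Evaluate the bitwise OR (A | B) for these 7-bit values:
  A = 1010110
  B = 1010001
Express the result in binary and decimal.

Apply | to each column (1 where either bit is 1):
  1010110
| 1010001
---------
  1010111

Answer: 1010111 (87)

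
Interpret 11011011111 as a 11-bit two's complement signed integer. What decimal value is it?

MSB is 1, so the value is negative. Find the magnitude:
1. Invert bits:  00100100000
2. Add 1:        00100100001  = 289
3. Apply sign:   -289

Answer: -289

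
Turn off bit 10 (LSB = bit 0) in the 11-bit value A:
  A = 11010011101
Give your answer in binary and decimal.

Mask = ~(1 << 10) = 01111111111
Bit 10 of A is 1, so AND-ing with the mask clears it to 0.
  11010011101
& 01111111111
-------------
  01010011101

Answer: 01010011101 (669)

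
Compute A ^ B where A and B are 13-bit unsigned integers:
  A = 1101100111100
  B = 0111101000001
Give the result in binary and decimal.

Apply ^ to each column (1 where bits differ):
  1101100111100
^ 0111101000001
---------------
  1010001111101

Answer: 1010001111101 (5245)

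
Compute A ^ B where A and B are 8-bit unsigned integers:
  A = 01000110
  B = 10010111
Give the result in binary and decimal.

Apply ^ to each column (1 where bits differ):
  01000110
^ 10010111
----------
  11010001

Answer: 11010001 (209)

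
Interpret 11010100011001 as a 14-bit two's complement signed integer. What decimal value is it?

MSB is 1, so the value is negative. Find the magnitude:
1. Invert bits:  00101011100110
2. Add 1:        00101011100111  = 2791
3. Apply sign:   -2791

Answer: -2791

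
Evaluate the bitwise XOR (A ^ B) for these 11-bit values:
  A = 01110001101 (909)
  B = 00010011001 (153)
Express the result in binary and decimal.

Apply ^ to each column (1 where bits differ):
  01110001101
^ 00010011001
-------------
  01100010100

Answer: 01100010100 (788)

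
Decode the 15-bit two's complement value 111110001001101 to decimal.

MSB is 1, so the value is negative. Find the magnitude:
1. Invert bits:  000001110110010
2. Add 1:        000001110110011  = 947
3. Apply sign:   -947

Answer: -947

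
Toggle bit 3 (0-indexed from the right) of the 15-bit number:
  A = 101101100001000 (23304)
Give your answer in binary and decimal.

Mask = 1 << 3 = 000000000001000
Bit 3 of A is 1; XOR with the mask flips it to 0.
  101101100001000
^ 000000000001000
-----------------
  101101100000000

Answer: 101101100000000 (23296)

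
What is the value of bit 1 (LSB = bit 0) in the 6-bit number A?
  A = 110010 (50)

Bit 1 is the 2nd from the right.
  110010
      ^
That bit is 1.

Answer: 1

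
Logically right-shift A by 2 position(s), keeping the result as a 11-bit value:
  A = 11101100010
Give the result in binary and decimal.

Logical shift right by 2: drop the bottom 2 bit(s), prepend 2 zero(s) on the left.
  11101100010  ->  keep [111011000], discard [10], prepend 00
= 00111011000

Answer: 00111011000 (472)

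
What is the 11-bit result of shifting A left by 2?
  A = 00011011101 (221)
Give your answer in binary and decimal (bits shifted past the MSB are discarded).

Shift left by 2: drop the top 2 bit(s), append 2 zero(s) on the right.
  00011011101  ->  discard [00], keep [011011101], append 00
= 01101110100

Answer: 01101110100 (884)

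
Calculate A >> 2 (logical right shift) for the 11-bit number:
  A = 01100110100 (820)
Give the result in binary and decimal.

Logical shift right by 2: drop the bottom 2 bit(s), prepend 2 zero(s) on the left.
  01100110100  ->  keep [011001101], discard [00], prepend 00
= 00011001101

Answer: 00011001101 (205)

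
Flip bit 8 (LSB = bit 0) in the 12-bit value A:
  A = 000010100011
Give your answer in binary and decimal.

Mask = 1 << 8 = 000100000000
Bit 8 of A is 0; XOR with the mask flips it to 1.
  000010100011
^ 000100000000
--------------
  000110100011

Answer: 000110100011 (419)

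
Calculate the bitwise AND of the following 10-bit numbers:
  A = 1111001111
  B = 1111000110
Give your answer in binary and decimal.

Apply & to each column (1 only where both bits are 1):
  1111001111
& 1111000110
------------
  1111000110

Answer: 1111000110 (966)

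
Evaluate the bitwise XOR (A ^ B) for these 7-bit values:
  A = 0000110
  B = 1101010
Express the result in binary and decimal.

Apply ^ to each column (1 where bits differ):
  0000110
^ 1101010
---------
  1101100

Answer: 1101100 (108)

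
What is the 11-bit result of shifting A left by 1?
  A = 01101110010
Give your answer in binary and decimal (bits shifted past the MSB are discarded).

Shift left by 1: drop the top 1 bit(s), append 1 zero(s) on the right.
  01101110010  ->  discard [0], keep [1101110010], append 0
= 11011100100

Answer: 11011100100 (1764)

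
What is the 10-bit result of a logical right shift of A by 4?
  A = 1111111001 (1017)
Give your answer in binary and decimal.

Logical shift right by 4: drop the bottom 4 bit(s), prepend 4 zero(s) on the left.
  1111111001  ->  keep [111111], discard [1001], prepend 0000
= 0000111111

Answer: 0000111111 (63)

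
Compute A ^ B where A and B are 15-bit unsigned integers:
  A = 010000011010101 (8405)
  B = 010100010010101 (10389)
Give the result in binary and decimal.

Apply ^ to each column (1 where bits differ):
  010000011010101
^ 010100010010101
-----------------
  000100001000000

Answer: 000100001000000 (2112)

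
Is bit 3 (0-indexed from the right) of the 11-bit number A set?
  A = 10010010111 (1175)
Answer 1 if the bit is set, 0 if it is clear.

Bit 3 is the 4th from the right.
  10010010111
         ^
That bit is 0.

Answer: 0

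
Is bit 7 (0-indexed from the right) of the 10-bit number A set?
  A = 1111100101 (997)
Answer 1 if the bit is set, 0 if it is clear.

Bit 7 is the 8th from the right.
  1111100101
    ^
That bit is 1.

Answer: 1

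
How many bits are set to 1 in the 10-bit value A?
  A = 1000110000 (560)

1000110000
1-bits at positions (from bit 0 = LSB): 4, 5, 9
Count = 3

Answer: 3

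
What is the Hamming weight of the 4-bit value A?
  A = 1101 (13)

1101
1-bits at positions (from bit 0 = LSB): 0, 2, 3
Count = 3

Answer: 3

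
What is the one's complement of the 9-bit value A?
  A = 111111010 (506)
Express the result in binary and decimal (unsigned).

Flip each bit (0->1, 1->0):
  111111010
  000000101

Answer: 000000101 (5)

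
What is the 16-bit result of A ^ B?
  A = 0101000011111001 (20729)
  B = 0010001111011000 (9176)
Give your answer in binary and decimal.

Apply ^ to each column (1 where bits differ):
  0101000011111001
^ 0010001111011000
------------------
  0111001100100001

Answer: 0111001100100001 (29473)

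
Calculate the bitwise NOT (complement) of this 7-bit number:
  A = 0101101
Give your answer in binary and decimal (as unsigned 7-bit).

Flip each bit (0->1, 1->0):
  0101101
  1010010

Answer: 1010010 (82)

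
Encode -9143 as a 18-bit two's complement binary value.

1. Binary of +9143:  000010001110110111
2. Invert bits:     111101110001001000
3. Add 1:           111101110001001001

Answer: 111101110001001001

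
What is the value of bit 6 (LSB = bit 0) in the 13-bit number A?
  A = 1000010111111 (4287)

Bit 6 is the 7th from the right.
  1000010111111
        ^
That bit is 0.

Answer: 0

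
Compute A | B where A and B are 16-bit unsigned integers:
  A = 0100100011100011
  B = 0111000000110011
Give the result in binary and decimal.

Apply | to each column (1 where either bit is 1):
  0100100011100011
| 0111000000110011
------------------
  0111100011110011

Answer: 0111100011110011 (30963)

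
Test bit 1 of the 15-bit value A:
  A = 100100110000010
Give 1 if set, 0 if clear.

Bit 1 is the 2nd from the right.
  100100110000010
               ^
That bit is 1.

Answer: 1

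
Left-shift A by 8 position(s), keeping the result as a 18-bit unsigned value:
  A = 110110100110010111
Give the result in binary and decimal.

Shift left by 8: drop the top 8 bit(s), append 8 zero(s) on the right.
  110110100110010111  ->  discard [11011010], keep [0110010111], append 00000000
= 011001011100000000

Answer: 011001011100000000 (104192)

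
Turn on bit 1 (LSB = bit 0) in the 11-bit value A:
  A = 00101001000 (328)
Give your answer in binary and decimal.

Mask = 1 << 1 = 00000000010
Bit 1 of A is 0, so OR-ing with the mask flips it to 1.
  00101001000
| 00000000010
-------------
  00101001010

Answer: 00101001010 (330)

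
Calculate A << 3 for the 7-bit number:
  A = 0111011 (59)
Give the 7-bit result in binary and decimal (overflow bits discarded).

Shift left by 3: drop the top 3 bit(s), append 3 zero(s) on the right.
  0111011  ->  discard [011], keep [1011], append 000
= 1011000

Answer: 1011000 (88)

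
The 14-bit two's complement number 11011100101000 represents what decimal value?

MSB is 1, so the value is negative. Find the magnitude:
1. Invert bits:  00100011010111
2. Add 1:        00100011011000  = 2264
3. Apply sign:   -2264

Answer: -2264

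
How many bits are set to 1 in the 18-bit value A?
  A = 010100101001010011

010100101001010011
1-bits at positions (from bit 0 = LSB): 0, 1, 4, 6, 9, 11, 14, 16
Count = 8

Answer: 8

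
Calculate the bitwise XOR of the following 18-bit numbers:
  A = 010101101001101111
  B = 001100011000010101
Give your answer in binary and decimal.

Apply ^ to each column (1 where bits differ):
  010101101001101111
^ 001100011000010101
--------------------
  011001110001111010

Answer: 011001110001111010 (105594)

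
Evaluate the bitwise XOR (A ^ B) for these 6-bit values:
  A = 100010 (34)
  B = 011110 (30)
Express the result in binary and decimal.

Apply ^ to each column (1 where bits differ):
  100010
^ 011110
--------
  111100

Answer: 111100 (60)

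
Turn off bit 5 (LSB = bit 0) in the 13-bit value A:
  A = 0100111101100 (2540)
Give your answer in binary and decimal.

Mask = ~(1 << 5) = 1111111011111
Bit 5 of A is 1, so AND-ing with the mask clears it to 0.
  0100111101100
& 1111111011111
---------------
  0100111001100

Answer: 0100111001100 (2508)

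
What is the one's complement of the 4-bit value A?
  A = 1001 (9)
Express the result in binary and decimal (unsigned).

Flip each bit (0->1, 1->0):
  1001
  0110

Answer: 0110 (6)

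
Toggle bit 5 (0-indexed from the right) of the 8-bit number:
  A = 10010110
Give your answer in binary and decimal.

Mask = 1 << 5 = 00100000
Bit 5 of A is 0; XOR with the mask flips it to 1.
  10010110
^ 00100000
----------
  10110110

Answer: 10110110 (182)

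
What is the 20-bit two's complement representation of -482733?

1. Binary of +482733:  01110101110110101101
2. Invert bits:     10001010001001010010
3. Add 1:           10001010001001010011

Answer: 10001010001001010011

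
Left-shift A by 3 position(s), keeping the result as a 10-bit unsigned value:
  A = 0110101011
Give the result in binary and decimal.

Shift left by 3: drop the top 3 bit(s), append 3 zero(s) on the right.
  0110101011  ->  discard [011], keep [0101011], append 000
= 0101011000

Answer: 0101011000 (344)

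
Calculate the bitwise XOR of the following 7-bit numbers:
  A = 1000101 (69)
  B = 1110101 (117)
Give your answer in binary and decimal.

Apply ^ to each column (1 where bits differ):
  1000101
^ 1110101
---------
  0110000

Answer: 0110000 (48)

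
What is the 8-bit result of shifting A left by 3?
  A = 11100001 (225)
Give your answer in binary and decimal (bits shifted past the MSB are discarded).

Shift left by 3: drop the top 3 bit(s), append 3 zero(s) on the right.
  11100001  ->  discard [111], keep [00001], append 000
= 00001000

Answer: 00001000 (8)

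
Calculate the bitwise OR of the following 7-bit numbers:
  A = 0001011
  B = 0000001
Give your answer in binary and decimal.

Apply | to each column (1 where either bit is 1):
  0001011
| 0000001
---------
  0001011

Answer: 0001011 (11)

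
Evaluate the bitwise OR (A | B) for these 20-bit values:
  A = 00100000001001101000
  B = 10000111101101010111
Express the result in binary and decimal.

Apply | to each column (1 where either bit is 1):
  00100000001001101000
| 10000111101101010111
----------------------
  10100111101101111111

Answer: 10100111101101111111 (686975)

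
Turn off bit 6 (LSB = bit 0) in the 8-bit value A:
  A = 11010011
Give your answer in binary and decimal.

Mask = ~(1 << 6) = 10111111
Bit 6 of A is 1, so AND-ing with the mask clears it to 0.
  11010011
& 10111111
----------
  10010011

Answer: 10010011 (147)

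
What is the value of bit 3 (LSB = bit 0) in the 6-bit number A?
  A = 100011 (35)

Bit 3 is the 4th from the right.
  100011
    ^
That bit is 0.

Answer: 0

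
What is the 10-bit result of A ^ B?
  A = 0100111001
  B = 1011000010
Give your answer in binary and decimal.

Apply ^ to each column (1 where bits differ):
  0100111001
^ 1011000010
------------
  1111111011

Answer: 1111111011 (1019)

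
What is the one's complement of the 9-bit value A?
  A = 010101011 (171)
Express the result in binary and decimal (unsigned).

Flip each bit (0->1, 1->0):
  010101011
  101010100

Answer: 101010100 (340)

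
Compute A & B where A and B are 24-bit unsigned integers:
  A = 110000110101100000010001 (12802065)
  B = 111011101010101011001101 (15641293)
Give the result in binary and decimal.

Apply & to each column (1 only where both bits are 1):
  110000110101100000010001
& 111011101010101011001101
--------------------------
  110000100000100000000001

Answer: 110000100000100000000001 (12716033)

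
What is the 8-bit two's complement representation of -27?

1. Binary of +27:  00011011
2. Invert bits:     11100100
3. Add 1:           11100101

Answer: 11100101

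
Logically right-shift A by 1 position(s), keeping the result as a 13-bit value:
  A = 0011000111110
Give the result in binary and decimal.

Logical shift right by 1: drop the bottom 1 bit(s), prepend 1 zero(s) on the left.
  0011000111110  ->  keep [001100011111], discard [0], prepend 0
= 0001100011111

Answer: 0001100011111 (799)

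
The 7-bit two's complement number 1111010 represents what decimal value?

MSB is 1, so the value is negative. Find the magnitude:
1. Invert bits:  0000101
2. Add 1:        0000110  = 6
3. Apply sign:   -6

Answer: -6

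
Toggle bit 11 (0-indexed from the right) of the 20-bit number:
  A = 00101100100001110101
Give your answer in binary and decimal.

Mask = 1 << 11 = 00000000100000000000
Bit 11 of A is 1; XOR with the mask flips it to 0.
  00101100100001110101
^ 00000000100000000000
----------------------
  00101100000001110101

Answer: 00101100000001110101 (180341)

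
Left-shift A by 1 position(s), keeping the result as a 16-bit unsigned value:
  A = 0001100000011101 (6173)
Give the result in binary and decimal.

Shift left by 1: drop the top 1 bit(s), append 1 zero(s) on the right.
  0001100000011101  ->  discard [0], keep [001100000011101], append 0
= 0011000000111010

Answer: 0011000000111010 (12346)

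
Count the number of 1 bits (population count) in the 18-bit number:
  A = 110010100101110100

110010100101110100
1-bits at positions (from bit 0 = LSB): 2, 4, 5, 6, 8, 11, 13, 16, 17
Count = 9

Answer: 9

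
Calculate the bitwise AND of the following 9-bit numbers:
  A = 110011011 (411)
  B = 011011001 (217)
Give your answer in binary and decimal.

Apply & to each column (1 only where both bits are 1):
  110011011
& 011011001
-----------
  010011001

Answer: 010011001 (153)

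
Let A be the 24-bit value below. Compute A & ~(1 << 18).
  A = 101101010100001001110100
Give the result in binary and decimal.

Mask = ~(1 << 18) = 111110111111111111111111
Bit 18 of A is 1, so AND-ing with the mask clears it to 0.
  101101010100001001110100
& 111110111111111111111111
--------------------------
  101100010100001001110100

Answer: 101100010100001001110100 (11616884)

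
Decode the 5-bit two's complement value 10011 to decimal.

MSB is 1, so the value is negative. Find the magnitude:
1. Invert bits:  01100
2. Add 1:        01101  = 13
3. Apply sign:   -13

Answer: -13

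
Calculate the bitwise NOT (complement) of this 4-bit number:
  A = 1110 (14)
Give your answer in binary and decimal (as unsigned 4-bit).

Flip each bit (0->1, 1->0):
  1110
  0001

Answer: 0001 (1)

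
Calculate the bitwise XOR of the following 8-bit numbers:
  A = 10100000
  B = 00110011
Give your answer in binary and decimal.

Apply ^ to each column (1 where bits differ):
  10100000
^ 00110011
----------
  10010011

Answer: 10010011 (147)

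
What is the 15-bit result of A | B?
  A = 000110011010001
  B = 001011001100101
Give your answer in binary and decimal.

Apply | to each column (1 where either bit is 1):
  000110011010001
| 001011001100101
-----------------
  001111011110101

Answer: 001111011110101 (7925)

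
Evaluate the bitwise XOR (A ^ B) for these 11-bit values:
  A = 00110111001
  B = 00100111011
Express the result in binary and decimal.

Apply ^ to each column (1 where bits differ):
  00110111001
^ 00100111011
-------------
  00010000010

Answer: 00010000010 (130)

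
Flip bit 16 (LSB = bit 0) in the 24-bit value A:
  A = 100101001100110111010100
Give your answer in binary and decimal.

Mask = 1 << 16 = 000000010000000000000000
Bit 16 of A is 0; XOR with the mask flips it to 1.
  100101001100110111010100
^ 000000010000000000000000
--------------------------
  100101011100110111010100

Answer: 100101011100110111010100 (9817556)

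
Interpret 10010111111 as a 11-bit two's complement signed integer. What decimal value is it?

MSB is 1, so the value is negative. Find the magnitude:
1. Invert bits:  01101000000
2. Add 1:        01101000001  = 833
3. Apply sign:   -833

Answer: -833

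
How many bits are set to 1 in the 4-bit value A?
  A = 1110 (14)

1110
1-bits at positions (from bit 0 = LSB): 1, 2, 3
Count = 3

Answer: 3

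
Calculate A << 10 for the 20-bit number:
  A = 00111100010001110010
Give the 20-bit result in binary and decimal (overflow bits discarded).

Shift left by 10: drop the top 10 bit(s), append 10 zero(s) on the right.
  00111100010001110010  ->  discard [0011110001], keep [0001110010], append 0000000000
= 00011100100000000000

Answer: 00011100100000000000 (116736)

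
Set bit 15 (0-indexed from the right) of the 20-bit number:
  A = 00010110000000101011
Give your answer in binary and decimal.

Mask = 1 << 15 = 00001000000000000000
Bit 15 of A is 0, so OR-ing with the mask flips it to 1.
  00010110000000101011
| 00001000000000000000
----------------------
  00011110000000101011

Answer: 00011110000000101011 (122923)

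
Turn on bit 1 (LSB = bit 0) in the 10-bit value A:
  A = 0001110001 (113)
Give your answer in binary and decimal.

Mask = 1 << 1 = 0000000010
Bit 1 of A is 0, so OR-ing with the mask flips it to 1.
  0001110001
| 0000000010
------------
  0001110011

Answer: 0001110011 (115)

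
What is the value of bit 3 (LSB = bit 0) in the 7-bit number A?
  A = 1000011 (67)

Bit 3 is the 4th from the right.
  1000011
     ^
That bit is 0.

Answer: 0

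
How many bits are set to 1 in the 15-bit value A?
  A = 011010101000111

011010101000111
1-bits at positions (from bit 0 = LSB): 0, 1, 2, 6, 8, 10, 12, 13
Count = 8

Answer: 8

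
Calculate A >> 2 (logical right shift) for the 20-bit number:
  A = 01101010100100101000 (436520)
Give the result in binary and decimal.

Logical shift right by 2: drop the bottom 2 bit(s), prepend 2 zero(s) on the left.
  01101010100100101000  ->  keep [011010101001001010], discard [00], prepend 00
= 00011010101001001010

Answer: 00011010101001001010 (109130)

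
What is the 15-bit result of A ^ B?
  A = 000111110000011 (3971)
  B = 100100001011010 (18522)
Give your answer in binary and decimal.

Apply ^ to each column (1 where bits differ):
  000111110000011
^ 100100001011010
-----------------
  100011111011001

Answer: 100011111011001 (18393)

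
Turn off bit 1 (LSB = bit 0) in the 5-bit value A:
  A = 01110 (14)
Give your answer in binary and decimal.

Mask = ~(1 << 1) = 11101
Bit 1 of A is 1, so AND-ing with the mask clears it to 0.
  01110
& 11101
-------
  01100

Answer: 01100 (12)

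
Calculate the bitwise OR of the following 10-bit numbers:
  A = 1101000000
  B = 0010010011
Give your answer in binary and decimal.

Apply | to each column (1 where either bit is 1):
  1101000000
| 0010010011
------------
  1111010011

Answer: 1111010011 (979)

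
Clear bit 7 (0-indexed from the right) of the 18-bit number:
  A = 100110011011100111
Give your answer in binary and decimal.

Mask = ~(1 << 7) = 111111111101111111
Bit 7 of A is 1, so AND-ing with the mask clears it to 0.
  100110011011100111
& 111111111101111111
--------------------
  100110011001100111

Answer: 100110011001100111 (157287)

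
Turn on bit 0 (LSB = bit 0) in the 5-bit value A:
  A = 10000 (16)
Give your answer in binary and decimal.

Mask = 1 << 0 = 00001
Bit 0 of A is 0, so OR-ing with the mask flips it to 1.
  10000
| 00001
-------
  10001

Answer: 10001 (17)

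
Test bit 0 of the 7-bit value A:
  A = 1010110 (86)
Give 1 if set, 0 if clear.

Bit 0 is the 1st from the right.
  1010110
        ^
That bit is 0.

Answer: 0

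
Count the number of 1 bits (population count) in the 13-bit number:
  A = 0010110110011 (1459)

0010110110011
1-bits at positions (from bit 0 = LSB): 0, 1, 4, 5, 7, 8, 10
Count = 7

Answer: 7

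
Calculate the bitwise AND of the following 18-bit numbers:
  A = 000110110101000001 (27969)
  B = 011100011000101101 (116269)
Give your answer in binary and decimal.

Apply & to each column (1 only where both bits are 1):
  000110110101000001
& 011100011000101101
--------------------
  000100010000000001

Answer: 000100010000000001 (17409)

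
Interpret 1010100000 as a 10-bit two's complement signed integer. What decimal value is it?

MSB is 1, so the value is negative. Find the magnitude:
1. Invert bits:  0101011111
2. Add 1:        0101100000  = 352
3. Apply sign:   -352

Answer: -352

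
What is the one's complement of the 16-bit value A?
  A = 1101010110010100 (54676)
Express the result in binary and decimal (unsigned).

Flip each bit (0->1, 1->0):
  1101010110010100
  0010101001101011

Answer: 0010101001101011 (10859)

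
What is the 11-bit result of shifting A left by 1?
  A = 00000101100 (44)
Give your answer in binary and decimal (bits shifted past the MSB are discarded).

Shift left by 1: drop the top 1 bit(s), append 1 zero(s) on the right.
  00000101100  ->  discard [0], keep [0000101100], append 0
= 00001011000

Answer: 00001011000 (88)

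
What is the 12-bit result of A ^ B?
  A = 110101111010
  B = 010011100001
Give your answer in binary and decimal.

Apply ^ to each column (1 where bits differ):
  110101111010
^ 010011100001
--------------
  100110011011

Answer: 100110011011 (2459)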